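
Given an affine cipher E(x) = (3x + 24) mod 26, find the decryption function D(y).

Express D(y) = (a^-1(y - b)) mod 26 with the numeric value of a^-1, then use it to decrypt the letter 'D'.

Step 1: Find a^-1, the modular inverse of 3 mod 26.
Step 2: We need 3 * a^-1 = 1 (mod 26).
Step 3: 3 * 9 = 27 = 1 * 26 + 1, so a^-1 = 9.
Step 4: D(y) = 9(y - 24) mod 26.
Step 5: Apply to 'D' (y = 3): D(3) = 9 * (3 - 24) mod 26 = 9 * -21 mod 26 = 19 -> 'T'.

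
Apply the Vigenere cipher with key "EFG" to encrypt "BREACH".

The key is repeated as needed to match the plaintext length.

Step 1: Repeat key to match plaintext length:
  Plaintext: BREACH
  Key:       EFGEFG
Step 2: Encrypt each letter:
  B(1) + E(4) = (1+4) mod 26 = 5 = F
  R(17) + F(5) = (17+5) mod 26 = 22 = W
  E(4) + G(6) = (4+6) mod 26 = 10 = K
  A(0) + E(4) = (0+4) mod 26 = 4 = E
  C(2) + F(5) = (2+5) mod 26 = 7 = H
  H(7) + G(6) = (7+6) mod 26 = 13 = N
Ciphertext: FWKEHN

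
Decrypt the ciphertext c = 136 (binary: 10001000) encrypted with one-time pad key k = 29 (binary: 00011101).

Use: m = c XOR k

Step 1: XOR ciphertext with key:
  Ciphertext: 10001000
  Key:        00011101
  XOR:        10010101
Step 2: Plaintext = 10010101 = 149 in decimal.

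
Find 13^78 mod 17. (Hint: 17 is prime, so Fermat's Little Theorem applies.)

Step 1: Since 17 is prime, by Fermat's Little Theorem: 13^16 = 1 (mod 17).
Step 2: Reduce exponent: 78 mod 16 = 14.
Step 3: So 13^78 = 13^14 (mod 17).
Step 4: 13^14 mod 17 = 16.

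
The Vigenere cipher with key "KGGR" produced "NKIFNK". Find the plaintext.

Step 1: Extend key: KGGRKG
Step 2: Decrypt each letter (c - k) mod 26:
  N(13) - K(10) = (13-10) mod 26 = 3 = D
  K(10) - G(6) = (10-6) mod 26 = 4 = E
  I(8) - G(6) = (8-6) mod 26 = 2 = C
  F(5) - R(17) = (5-17) mod 26 = 14 = O
  N(13) - K(10) = (13-10) mod 26 = 3 = D
  K(10) - G(6) = (10-6) mod 26 = 4 = E
Plaintext: DECODE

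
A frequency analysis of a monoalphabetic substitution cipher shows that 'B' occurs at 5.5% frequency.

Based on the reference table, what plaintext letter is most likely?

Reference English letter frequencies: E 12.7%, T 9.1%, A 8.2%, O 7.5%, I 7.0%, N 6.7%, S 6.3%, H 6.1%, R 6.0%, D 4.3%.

Step 1: The observed frequency is 5.5%.
Step 2: Compare with English frequencies:
  E: 12.7% (difference: 7.2%)
  T: 9.1% (difference: 3.6%)
  A: 8.2% (difference: 2.7%)
  O: 7.5% (difference: 2.0%)
  I: 7.0% (difference: 1.5%)
  N: 6.7% (difference: 1.2%)
  S: 6.3% (difference: 0.8%)
  H: 6.1% (difference: 0.6%)
  R: 6.0% (difference: 0.5%) <-- closest
  D: 4.3% (difference: 1.2%)
Step 3: 'B' most likely represents 'R' (frequency 6.0%).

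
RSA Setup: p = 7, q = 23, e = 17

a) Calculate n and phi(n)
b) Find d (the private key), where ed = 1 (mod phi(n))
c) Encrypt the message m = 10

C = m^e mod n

Step 1: n = 7 * 23 = 161.
Step 2: phi(n) = (7-1)(23-1) = 6 * 22 = 132.
Step 3: Find d = 17^(-1) mod 132 = 101.
  Verify: 17 * 101 = 1717 = 1 (mod 132).
Step 4: C = 10^17 mod 161 = 40.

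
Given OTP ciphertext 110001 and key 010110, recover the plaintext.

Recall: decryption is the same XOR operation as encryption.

Step 1: XOR ciphertext with key:
  Ciphertext: 110001
  Key:        010110
  XOR:        100111
Step 2: Plaintext = 100111 = 39 in decimal.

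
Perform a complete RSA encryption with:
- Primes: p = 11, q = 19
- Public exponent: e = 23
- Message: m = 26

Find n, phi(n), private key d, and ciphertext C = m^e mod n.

Step 1: n = 11 * 19 = 209.
Step 2: phi(n) = (11-1)(19-1) = 10 * 18 = 180.
Step 3: Find d = 23^(-1) mod 180 = 47.
  Verify: 23 * 47 = 1081 = 1 (mod 180).
Step 4: C = 26^23 mod 209 = 163.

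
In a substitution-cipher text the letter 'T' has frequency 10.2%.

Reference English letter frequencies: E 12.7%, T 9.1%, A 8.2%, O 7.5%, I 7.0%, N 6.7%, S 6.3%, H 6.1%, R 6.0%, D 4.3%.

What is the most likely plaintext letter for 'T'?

Step 1: The observed frequency is 10.2%.
Step 2: Compare with English frequencies:
  E: 12.7% (difference: 2.5%)
  T: 9.1% (difference: 1.1%) <-- closest
  A: 8.2% (difference: 2.0%)
  O: 7.5% (difference: 2.7%)
  I: 7.0% (difference: 3.2%)
  N: 6.7% (difference: 3.5%)
  S: 6.3% (difference: 3.9%)
  H: 6.1% (difference: 4.1%)
  R: 6.0% (difference: 4.2%)
  D: 4.3% (difference: 5.9%)
Step 3: 'T' most likely represents 'T' (frequency 9.1%).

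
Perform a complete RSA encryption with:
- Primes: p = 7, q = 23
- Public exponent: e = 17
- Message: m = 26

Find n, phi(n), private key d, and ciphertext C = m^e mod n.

Step 1: n = 7 * 23 = 161.
Step 2: phi(n) = (7-1)(23-1) = 6 * 22 = 132.
Step 3: Find d = 17^(-1) mod 132 = 101.
  Verify: 17 * 101 = 1717 = 1 (mod 132).
Step 4: C = 26^17 mod 161 = 108.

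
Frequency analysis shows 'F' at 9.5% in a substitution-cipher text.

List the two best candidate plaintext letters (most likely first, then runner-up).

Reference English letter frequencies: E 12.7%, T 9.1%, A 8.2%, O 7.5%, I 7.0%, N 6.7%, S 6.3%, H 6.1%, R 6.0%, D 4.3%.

Step 1: Observed frequency of 'F' is 9.5%.
Step 2: Compute distances to each reference frequency and sort:
  T (9.1%): difference = 0.4% <-- BEST
  A (8.2%): difference = 1.3% <-- RUNNER-UP
  O (7.5%): difference = 2.0%
  I (7.0%): difference = 2.5%
  N (6.7%): difference = 2.8%
Step 3: Most likely is 'T' (9.1%, diff 0.4%); second most likely is 'A' (8.2%, diff 1.3%).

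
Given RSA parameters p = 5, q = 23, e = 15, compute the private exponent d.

Step 1: n = 5 * 23 = 115.
Step 2: phi(n) = 4 * 22 = 88.
Step 3: Find d such that 15 * d = 1 (mod 88).
Step 4: d = 15^(-1) mod 88 = 47.
Verification: 15 * 47 = 705 = 8 * 88 + 1.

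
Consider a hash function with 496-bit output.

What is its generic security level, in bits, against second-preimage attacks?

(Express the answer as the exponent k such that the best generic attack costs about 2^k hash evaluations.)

Step 1: The hash has a 496-bit output.
Step 2: Second-preimage resistance means: given a specific input x, it should be infeasible to find a different y with h(y) = h(x).
With a 496-bit output, a generic search for a second preimage costs about 2^496 evaluations (each trial matches the fixed target with probability 2^-496).
Step 3: Security level = 496 bits.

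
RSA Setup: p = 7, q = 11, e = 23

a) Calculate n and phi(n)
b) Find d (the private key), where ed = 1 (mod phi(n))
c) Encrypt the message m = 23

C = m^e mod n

Step 1: n = 7 * 11 = 77.
Step 2: phi(n) = (7-1)(11-1) = 6 * 10 = 60.
Step 3: Find d = 23^(-1) mod 60 = 47.
  Verify: 23 * 47 = 1081 = 1 (mod 60).
Step 4: C = 23^23 mod 77 = 67.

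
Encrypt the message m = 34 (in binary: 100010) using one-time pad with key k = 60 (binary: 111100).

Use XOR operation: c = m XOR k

Step 1: Write out the XOR operation bit by bit:
  Message: 100010
  Key:     111100
  XOR:     011110
Step 2: Convert to decimal: 011110 = 30.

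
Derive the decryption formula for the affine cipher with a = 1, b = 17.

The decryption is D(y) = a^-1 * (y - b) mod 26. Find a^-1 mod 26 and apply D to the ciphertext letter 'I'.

Step 1: Find a^-1, the modular inverse of 1 mod 26.
Step 2: We need 1 * a^-1 = 1 (mod 26).
Step 3: 1 * 1 = 1 = 0 * 26 + 1, so a^-1 = 1.
Step 4: D(y) = 1(y - 17) mod 26.
Step 5: Apply to 'I' (y = 8): D(8) = 1 * (8 - 17) mod 26 = 1 * -9 mod 26 = 17 -> 'R'.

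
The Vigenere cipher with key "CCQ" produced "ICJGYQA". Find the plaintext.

Step 1: Extend key: CCQCCQC
Step 2: Decrypt each letter (c - k) mod 26:
  I(8) - C(2) = (8-2) mod 26 = 6 = G
  C(2) - C(2) = (2-2) mod 26 = 0 = A
  J(9) - Q(16) = (9-16) mod 26 = 19 = T
  G(6) - C(2) = (6-2) mod 26 = 4 = E
  Y(24) - C(2) = (24-2) mod 26 = 22 = W
  Q(16) - Q(16) = (16-16) mod 26 = 0 = A
  A(0) - C(2) = (0-2) mod 26 = 24 = Y
Plaintext: GATEWAY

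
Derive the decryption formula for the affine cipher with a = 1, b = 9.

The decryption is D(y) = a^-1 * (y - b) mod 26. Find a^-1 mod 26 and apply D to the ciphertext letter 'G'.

Step 1: Find a^-1, the modular inverse of 1 mod 26.
Step 2: We need 1 * a^-1 = 1 (mod 26).
Step 3: 1 * 1 = 1 = 0 * 26 + 1, so a^-1 = 1.
Step 4: D(y) = 1(y - 9) mod 26.
Step 5: Apply to 'G' (y = 6): D(6) = 1 * (6 - 9) mod 26 = 1 * -3 mod 26 = 23 -> 'X'.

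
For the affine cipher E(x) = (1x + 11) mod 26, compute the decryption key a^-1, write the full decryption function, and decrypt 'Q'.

Step 1: Find a^-1, the modular inverse of 1 mod 26.
Step 2: We need 1 * a^-1 = 1 (mod 26).
Step 3: 1 * 1 = 1 = 0 * 26 + 1, so a^-1 = 1.
Step 4: D(y) = 1(y - 11) mod 26.
Step 5: Apply to 'Q' (y = 16): D(16) = 1 * (16 - 11) mod 26 = 1 * 5 mod 26 = 5 -> 'F'.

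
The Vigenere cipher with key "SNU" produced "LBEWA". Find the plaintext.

Step 1: Extend key: SNUSN
Step 2: Decrypt each letter (c - k) mod 26:
  L(11) - S(18) = (11-18) mod 26 = 19 = T
  B(1) - N(13) = (1-13) mod 26 = 14 = O
  E(4) - U(20) = (4-20) mod 26 = 10 = K
  W(22) - S(18) = (22-18) mod 26 = 4 = E
  A(0) - N(13) = (0-13) mod 26 = 13 = N
Plaintext: TOKEN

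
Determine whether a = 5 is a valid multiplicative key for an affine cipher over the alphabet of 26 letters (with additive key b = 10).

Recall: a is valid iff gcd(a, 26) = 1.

Step 1: Compute gcd(5, 26).
Step 2: gcd(5, 26) = 1.
Since gcd = 1, 5 is coprime with 26, so it is a valid key.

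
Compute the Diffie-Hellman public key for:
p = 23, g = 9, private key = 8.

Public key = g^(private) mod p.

Step 1: A = g^a mod p = 9^8 mod 23.
  9^1 mod 23 = 9
  9^2 mod 23 = (9 * 9) mod 23 = 12
  9^3 mod 23 = (12 * 9) mod 23 = 16
  9^4 mod 23 = (16 * 9) mod 23 = 6
  9^5 mod 23 = (6 * 9) mod 23 = 8
  9^6 mod 23 = (8 * 9) mod 23 = 3
  9^7 mod 23 = (3 * 9) mod 23 = 4
  9^8 mod 23 = (4 * 9) mod 23 = 13
Result: A = 13.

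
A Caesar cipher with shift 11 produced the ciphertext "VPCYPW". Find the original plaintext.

Step 1: Reverse the shift by subtracting 11 from each letter position.
  V (position 21) -> position (21-11) mod 26 = 10 -> K
  P (position 15) -> position (15-11) mod 26 = 4 -> E
  C (position 2) -> position (2-11) mod 26 = 17 -> R
  Y (position 24) -> position (24-11) mod 26 = 13 -> N
  P (position 15) -> position (15-11) mod 26 = 4 -> E
  W (position 22) -> position (22-11) mod 26 = 11 -> L
Decrypted message: KERNEL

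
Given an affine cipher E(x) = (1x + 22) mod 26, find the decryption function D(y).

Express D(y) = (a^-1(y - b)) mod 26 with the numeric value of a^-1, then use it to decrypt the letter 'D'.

Step 1: Find a^-1, the modular inverse of 1 mod 26.
Step 2: We need 1 * a^-1 = 1 (mod 26).
Step 3: 1 * 1 = 1 = 0 * 26 + 1, so a^-1 = 1.
Step 4: D(y) = 1(y - 22) mod 26.
Step 5: Apply to 'D' (y = 3): D(3) = 1 * (3 - 22) mod 26 = 1 * -19 mod 26 = 7 -> 'H'.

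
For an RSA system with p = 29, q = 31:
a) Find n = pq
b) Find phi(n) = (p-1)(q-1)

Step 1: n = p * q = 29 * 31 = 899.
Step 2: phi(n) = (p-1)(q-1) = 28 * 30 = 840.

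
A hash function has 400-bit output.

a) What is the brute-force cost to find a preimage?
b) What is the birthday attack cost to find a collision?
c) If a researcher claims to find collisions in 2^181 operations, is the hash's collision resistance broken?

Step 1: Preimage resistance requires brute-force of 2^400 operations.
Step 2: Collision resistance (birthday bound) = 2^(400/2) = 2^200.
Step 3: The claimed attack costs 2^181 operations.
Step 4: Since 2^181 < 2^200, the claimed attack beats the generic birthday bound, so collision resistance is broken.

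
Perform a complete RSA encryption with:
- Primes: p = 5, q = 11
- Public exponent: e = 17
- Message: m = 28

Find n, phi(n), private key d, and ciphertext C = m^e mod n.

Step 1: n = 5 * 11 = 55.
Step 2: phi(n) = (5-1)(11-1) = 4 * 10 = 40.
Step 3: Find d = 17^(-1) mod 40 = 33.
  Verify: 17 * 33 = 561 = 1 (mod 40).
Step 4: C = 28^17 mod 55 = 8.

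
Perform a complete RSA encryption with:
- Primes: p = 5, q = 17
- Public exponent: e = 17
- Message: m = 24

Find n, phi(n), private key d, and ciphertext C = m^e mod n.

Step 1: n = 5 * 17 = 85.
Step 2: phi(n) = (5-1)(17-1) = 4 * 16 = 64.
Step 3: Find d = 17^(-1) mod 64 = 49.
  Verify: 17 * 49 = 833 = 1 (mod 64).
Step 4: C = 24^17 mod 85 = 24.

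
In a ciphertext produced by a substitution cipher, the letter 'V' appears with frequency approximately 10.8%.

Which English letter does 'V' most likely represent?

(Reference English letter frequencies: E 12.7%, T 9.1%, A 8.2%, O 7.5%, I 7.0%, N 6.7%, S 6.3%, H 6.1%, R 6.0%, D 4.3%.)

Step 1: The observed frequency is 10.8%.
Step 2: Compare with English frequencies:
  E: 12.7% (difference: 1.9%)
  T: 9.1% (difference: 1.7%) <-- closest
  A: 8.2% (difference: 2.6%)
  O: 7.5% (difference: 3.3%)
  I: 7.0% (difference: 3.8%)
  N: 6.7% (difference: 4.1%)
  S: 6.3% (difference: 4.5%)
  H: 6.1% (difference: 4.7%)
  R: 6.0% (difference: 4.8%)
  D: 4.3% (difference: 6.5%)
Step 3: 'V' most likely represents 'T' (frequency 9.1%).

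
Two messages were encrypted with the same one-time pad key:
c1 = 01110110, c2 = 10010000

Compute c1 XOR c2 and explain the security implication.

Step 1: c1 XOR c2 = (m1 XOR k) XOR (m2 XOR k).
Step 2: By XOR associativity/commutativity: = m1 XOR m2 XOR k XOR k = m1 XOR m2.
Step 3: 01110110 XOR 10010000 = 11100110 = 230.
Step 4: The key cancels out! An attacker learns m1 XOR m2 = 230, revealing the relationship between plaintexts.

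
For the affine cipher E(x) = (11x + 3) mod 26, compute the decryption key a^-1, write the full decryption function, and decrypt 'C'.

Step 1: Find a^-1, the modular inverse of 11 mod 26.
Step 2: We need 11 * a^-1 = 1 (mod 26).
Step 3: 11 * 19 = 209 = 8 * 26 + 1, so a^-1 = 19.
Step 4: D(y) = 19(y - 3) mod 26.
Step 5: Apply to 'C' (y = 2): D(2) = 19 * (2 - 3) mod 26 = 19 * -1 mod 26 = 7 -> 'H'.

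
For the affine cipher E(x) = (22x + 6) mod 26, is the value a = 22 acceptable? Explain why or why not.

Step 1: Compute gcd(22, 26).
Step 2: gcd(22, 26) = 2.
Since gcd = 2 != 1, 22 shares a common factor with 26, so it cannot be used.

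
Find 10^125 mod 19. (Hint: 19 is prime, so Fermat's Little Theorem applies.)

Step 1: Since 19 is prime, by Fermat's Little Theorem: 10^18 = 1 (mod 19).
Step 2: Reduce exponent: 125 mod 18 = 17.
Step 3: So 10^125 = 10^17 (mod 19).
Step 4: 10^17 mod 19 = 2.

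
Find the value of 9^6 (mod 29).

Step 1: Compute 9^6 mod 29 step by step, reducing modulo 29 at each step.
  9^1 mod 29 = 9
  9^2 mod 29 = (9 * 9) mod 29 = 23
  9^3 mod 29 = (23 * 9) mod 29 = 4
  9^4 mod 29 = (4 * 9) mod 29 = 7
  9^5 mod 29 = (7 * 9) mod 29 = 5
  9^6 mod 29 = (5 * 9) mod 29 = 16
Step 2: Result = 16.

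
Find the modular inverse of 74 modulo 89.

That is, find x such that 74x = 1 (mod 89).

Step 1: We need x such that 74 * x = 1 (mod 89).
Step 2: Using the extended Euclidean algorithm or trial:
  74 * 83 = 6142 = 69 * 89 + 1.
Step 3: Since 6142 mod 89 = 1, the inverse is x = 83.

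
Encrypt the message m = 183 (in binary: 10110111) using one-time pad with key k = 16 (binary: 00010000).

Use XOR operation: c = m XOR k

Step 1: Write out the XOR operation bit by bit:
  Message: 10110111
  Key:     00010000
  XOR:     10100111
Step 2: Convert to decimal: 10100111 = 167.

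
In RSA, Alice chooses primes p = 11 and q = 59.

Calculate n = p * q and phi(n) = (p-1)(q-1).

Step 1: n = p * q = 11 * 59 = 649.
Step 2: phi(n) = (p-1)(q-1) = 10 * 58 = 580.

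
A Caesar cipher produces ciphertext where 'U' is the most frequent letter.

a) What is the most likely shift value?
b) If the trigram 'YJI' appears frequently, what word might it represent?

Step 1: In English, 'E' is the most frequent letter (12.7%).
Step 2: The most frequent ciphertext letter is 'U' (position 20).
Step 3: Shift = (20 - 4) mod 26 = 16.
Step 4: Decrypt 'YJI' by shifting back 16:
  Y -> I
  J -> T
  I -> S
Step 5: 'YJI' decrypts to 'ITS'.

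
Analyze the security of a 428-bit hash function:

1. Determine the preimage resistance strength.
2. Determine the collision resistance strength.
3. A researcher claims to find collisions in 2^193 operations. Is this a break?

Step 1: Preimage resistance requires brute-force of 2^428 operations.
Step 2: Collision resistance (birthday bound) = 2^(428/2) = 2^214.
Step 3: The claimed attack costs 2^193 operations.
Step 4: Since 2^193 < 2^214, the claimed attack beats the generic birthday bound, so collision resistance is broken.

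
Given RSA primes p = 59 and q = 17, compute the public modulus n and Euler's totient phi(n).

Step 1: n = p * q = 59 * 17 = 1003.
Step 2: phi(n) = (p-1)(q-1) = 58 * 16 = 928.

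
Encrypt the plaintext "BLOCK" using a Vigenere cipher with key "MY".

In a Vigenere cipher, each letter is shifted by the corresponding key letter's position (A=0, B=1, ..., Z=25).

Step 1: Repeat key to match plaintext length:
  Plaintext: BLOCK
  Key:       MYMYM
Step 2: Encrypt each letter:
  B(1) + M(12) = (1+12) mod 26 = 13 = N
  L(11) + Y(24) = (11+24) mod 26 = 9 = J
  O(14) + M(12) = (14+12) mod 26 = 0 = A
  C(2) + Y(24) = (2+24) mod 26 = 0 = A
  K(10) + M(12) = (10+12) mod 26 = 22 = W
Ciphertext: NJAAW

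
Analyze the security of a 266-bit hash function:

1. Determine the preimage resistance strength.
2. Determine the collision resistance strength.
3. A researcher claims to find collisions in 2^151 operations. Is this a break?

Step 1: Preimage resistance requires brute-force of 2^266 operations.
Step 2: Collision resistance (birthday bound) = 2^(266/2) = 2^133.
Step 3: The claimed attack costs 2^151 operations.
Step 4: Since 2^151 >= 2^133, the claimed attack is no faster than the generic birthday attack, so this does not break collision resistance.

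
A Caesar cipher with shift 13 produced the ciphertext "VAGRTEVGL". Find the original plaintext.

Step 1: Reverse the shift by subtracting 13 from each letter position.
  V (position 21) -> position (21-13) mod 26 = 8 -> I
  A (position 0) -> position (0-13) mod 26 = 13 -> N
  G (position 6) -> position (6-13) mod 26 = 19 -> T
  R (position 17) -> position (17-13) mod 26 = 4 -> E
  T (position 19) -> position (19-13) mod 26 = 6 -> G
  E (position 4) -> position (4-13) mod 26 = 17 -> R
  V (position 21) -> position (21-13) mod 26 = 8 -> I
  G (position 6) -> position (6-13) mod 26 = 19 -> T
  L (position 11) -> position (11-13) mod 26 = 24 -> Y
Decrypted message: INTEGRITY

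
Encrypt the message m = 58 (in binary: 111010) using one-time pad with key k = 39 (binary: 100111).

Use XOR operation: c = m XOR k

Step 1: Write out the XOR operation bit by bit:
  Message: 111010
  Key:     100111
  XOR:     011101
Step 2: Convert to decimal: 011101 = 29.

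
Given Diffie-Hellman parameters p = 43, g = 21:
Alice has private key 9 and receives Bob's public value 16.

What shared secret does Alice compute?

Step 1: s = B^a mod p = 16^9 mod 43.
  16^1 mod 43 = 16
  16^2 mod 43 = (16 * 16) mod 43 = 41
  16^3 mod 43 = (41 * 16) mod 43 = 11
  16^4 mod 43 = (11 * 16) mod 43 = 4
  16^5 mod 43 = (4 * 16) mod 43 = 21
  16^6 mod 43 = (21 * 16) mod 43 = 35
  16^7 mod 43 = (35 * 16) mod 43 = 1
  16^8 mod 43 = (1 * 16) mod 43 = 16
  16^9 mod 43 = (16 * 16) mod 43 = 41
Result: shared secret = 41.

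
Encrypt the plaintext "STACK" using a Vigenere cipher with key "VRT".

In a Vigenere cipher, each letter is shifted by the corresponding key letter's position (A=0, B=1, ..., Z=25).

Step 1: Repeat key to match plaintext length:
  Plaintext: STACK
  Key:       VRTVR
Step 2: Encrypt each letter:
  S(18) + V(21) = (18+21) mod 26 = 13 = N
  T(19) + R(17) = (19+17) mod 26 = 10 = K
  A(0) + T(19) = (0+19) mod 26 = 19 = T
  C(2) + V(21) = (2+21) mod 26 = 23 = X
  K(10) + R(17) = (10+17) mod 26 = 1 = B
Ciphertext: NKTXB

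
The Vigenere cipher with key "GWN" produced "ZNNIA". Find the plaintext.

Step 1: Extend key: GWNGW
Step 2: Decrypt each letter (c - k) mod 26:
  Z(25) - G(6) = (25-6) mod 26 = 19 = T
  N(13) - W(22) = (13-22) mod 26 = 17 = R
  N(13) - N(13) = (13-13) mod 26 = 0 = A
  I(8) - G(6) = (8-6) mod 26 = 2 = C
  A(0) - W(22) = (0-22) mod 26 = 4 = E
Plaintext: TRACE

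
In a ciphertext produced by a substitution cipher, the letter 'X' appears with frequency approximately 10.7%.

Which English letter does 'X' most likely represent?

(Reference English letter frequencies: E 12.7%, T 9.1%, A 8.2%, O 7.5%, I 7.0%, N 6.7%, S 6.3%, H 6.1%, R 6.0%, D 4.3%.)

Step 1: The observed frequency is 10.7%.
Step 2: Compare with English frequencies:
  E: 12.7% (difference: 2.0%)
  T: 9.1% (difference: 1.6%) <-- closest
  A: 8.2% (difference: 2.5%)
  O: 7.5% (difference: 3.2%)
  I: 7.0% (difference: 3.7%)
  N: 6.7% (difference: 4.0%)
  S: 6.3% (difference: 4.4%)
  H: 6.1% (difference: 4.6%)
  R: 6.0% (difference: 4.7%)
  D: 4.3% (difference: 6.4%)
Step 3: 'X' most likely represents 'T' (frequency 9.1%).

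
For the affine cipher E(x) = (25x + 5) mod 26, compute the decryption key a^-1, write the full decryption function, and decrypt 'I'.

Step 1: Find a^-1, the modular inverse of 25 mod 26.
Step 2: We need 25 * a^-1 = 1 (mod 26).
Step 3: 25 * 25 = 625 = 24 * 26 + 1, so a^-1 = 25.
Step 4: D(y) = 25(y - 5) mod 26.
Step 5: Apply to 'I' (y = 8): D(8) = 25 * (8 - 5) mod 26 = 25 * 3 mod 26 = 23 -> 'X'.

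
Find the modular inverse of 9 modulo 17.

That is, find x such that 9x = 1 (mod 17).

Step 1: We need x such that 9 * x = 1 (mod 17).
Step 2: Using the extended Euclidean algorithm or trial:
  9 * 2 = 18 = 1 * 17 + 1.
Step 3: Since 18 mod 17 = 1, the inverse is x = 2.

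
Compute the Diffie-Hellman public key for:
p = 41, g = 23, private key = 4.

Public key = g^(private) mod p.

Step 1: A = g^a mod p = 23^4 mod 41.
  23^1 mod 41 = 23
  23^2 mod 41 = (23 * 23) mod 41 = 37
  23^3 mod 41 = (37 * 23) mod 41 = 31
  23^4 mod 41 = (31 * 23) mod 41 = 16
Result: A = 16.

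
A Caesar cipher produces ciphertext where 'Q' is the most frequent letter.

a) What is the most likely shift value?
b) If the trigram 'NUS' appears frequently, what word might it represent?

Step 1: In English, 'E' is the most frequent letter (12.7%).
Step 2: The most frequent ciphertext letter is 'Q' (position 16).
Step 3: Shift = (16 - 4) mod 26 = 12.
Step 4: Decrypt 'NUS' by shifting back 12:
  N -> B
  U -> I
  S -> G
Step 5: 'NUS' decrypts to 'BIG'.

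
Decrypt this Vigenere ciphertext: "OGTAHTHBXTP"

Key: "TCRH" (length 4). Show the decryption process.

Step 1: Key 'TCRH' has length 4. Extended key: TCRHTCRHTCR
Step 2: Decrypt each position:
  O(14) - T(19) = 21 = V
  G(6) - C(2) = 4 = E
  T(19) - R(17) = 2 = C
  A(0) - H(7) = 19 = T
  H(7) - T(19) = 14 = O
  T(19) - C(2) = 17 = R
  H(7) - R(17) = 16 = Q
  B(1) - H(7) = 20 = U
  X(23) - T(19) = 4 = E
  T(19) - C(2) = 17 = R
  P(15) - R(17) = 24 = Y
Plaintext: VECTORQUERY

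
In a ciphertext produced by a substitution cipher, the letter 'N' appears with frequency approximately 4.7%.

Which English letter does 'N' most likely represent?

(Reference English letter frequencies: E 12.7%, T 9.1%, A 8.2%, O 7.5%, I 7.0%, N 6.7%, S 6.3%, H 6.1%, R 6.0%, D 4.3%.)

Step 1: The observed frequency is 4.7%.
Step 2: Compare with English frequencies:
  E: 12.7% (difference: 8.0%)
  T: 9.1% (difference: 4.4%)
  A: 8.2% (difference: 3.5%)
  O: 7.5% (difference: 2.8%)
  I: 7.0% (difference: 2.3%)
  N: 6.7% (difference: 2.0%)
  S: 6.3% (difference: 1.6%)
  H: 6.1% (difference: 1.4%)
  R: 6.0% (difference: 1.3%)
  D: 4.3% (difference: 0.4%) <-- closest
Step 3: 'N' most likely represents 'D' (frequency 4.3%).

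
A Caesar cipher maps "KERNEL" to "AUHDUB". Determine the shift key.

Step 1: Compare first letters: K (position 10) -> A (position 0).
Step 2: Shift = (0 - 10) mod 26 = 16.
The shift value is 16.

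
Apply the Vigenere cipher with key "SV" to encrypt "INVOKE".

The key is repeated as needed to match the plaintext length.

Step 1: Repeat key to match plaintext length:
  Plaintext: INVOKE
  Key:       SVSVSV
Step 2: Encrypt each letter:
  I(8) + S(18) = (8+18) mod 26 = 0 = A
  N(13) + V(21) = (13+21) mod 26 = 8 = I
  V(21) + S(18) = (21+18) mod 26 = 13 = N
  O(14) + V(21) = (14+21) mod 26 = 9 = J
  K(10) + S(18) = (10+18) mod 26 = 2 = C
  E(4) + V(21) = (4+21) mod 26 = 25 = Z
Ciphertext: AINJCZ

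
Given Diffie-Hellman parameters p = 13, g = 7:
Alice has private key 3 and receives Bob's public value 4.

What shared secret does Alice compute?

Step 1: s = B^a mod p = 4^3 mod 13.
  4^1 mod 13 = 4
  4^2 mod 13 = (4 * 4) mod 13 = 3
  4^3 mod 13 = (3 * 4) mod 13 = 12
Result: shared secret = 12.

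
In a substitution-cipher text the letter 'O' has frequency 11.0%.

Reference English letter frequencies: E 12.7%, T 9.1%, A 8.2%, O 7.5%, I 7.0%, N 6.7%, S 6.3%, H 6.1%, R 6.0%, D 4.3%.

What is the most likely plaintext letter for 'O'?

Step 1: The observed frequency is 11.0%.
Step 2: Compare with English frequencies:
  E: 12.7% (difference: 1.7%) <-- closest
  T: 9.1% (difference: 1.9%)
  A: 8.2% (difference: 2.8%)
  O: 7.5% (difference: 3.5%)
  I: 7.0% (difference: 4.0%)
  N: 6.7% (difference: 4.3%)
  S: 6.3% (difference: 4.7%)
  H: 6.1% (difference: 4.9%)
  R: 6.0% (difference: 5.0%)
  D: 4.3% (difference: 6.7%)
Step 3: 'O' most likely represents 'E' (frequency 12.7%).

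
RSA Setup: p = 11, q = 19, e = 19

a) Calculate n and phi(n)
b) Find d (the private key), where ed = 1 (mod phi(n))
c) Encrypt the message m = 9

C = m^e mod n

Step 1: n = 11 * 19 = 209.
Step 2: phi(n) = (11-1)(19-1) = 10 * 18 = 180.
Step 3: Find d = 19^(-1) mod 180 = 19.
  Verify: 19 * 19 = 361 = 1 (mod 180).
Step 4: C = 9^19 mod 209 = 104.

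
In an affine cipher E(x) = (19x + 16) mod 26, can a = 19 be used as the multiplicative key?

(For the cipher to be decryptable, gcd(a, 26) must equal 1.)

Step 1: Compute gcd(19, 26).
Step 2: gcd(19, 26) = 1.
Since gcd = 1, 19 is coprime with 26, so it is a valid key.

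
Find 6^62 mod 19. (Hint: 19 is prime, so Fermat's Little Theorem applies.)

Step 1: Since 19 is prime, by Fermat's Little Theorem: 6^18 = 1 (mod 19).
Step 2: Reduce exponent: 62 mod 18 = 8.
Step 3: So 6^62 = 6^8 (mod 19).
Step 4: 6^8 mod 19 = 16.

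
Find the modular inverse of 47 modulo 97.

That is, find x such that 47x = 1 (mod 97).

Step 1: We need x such that 47 * x = 1 (mod 97).
Step 2: Using the extended Euclidean algorithm or trial:
  47 * 64 = 3008 = 31 * 97 + 1.
Step 3: Since 3008 mod 97 = 1, the inverse is x = 64.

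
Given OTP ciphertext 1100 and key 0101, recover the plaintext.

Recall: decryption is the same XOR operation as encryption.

Step 1: XOR ciphertext with key:
  Ciphertext: 1100
  Key:        0101
  XOR:        1001
Step 2: Plaintext = 1001 = 9 in decimal.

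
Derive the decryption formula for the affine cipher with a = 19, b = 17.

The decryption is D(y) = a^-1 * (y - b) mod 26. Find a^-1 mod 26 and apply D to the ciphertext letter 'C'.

Step 1: Find a^-1, the modular inverse of 19 mod 26.
Step 2: We need 19 * a^-1 = 1 (mod 26).
Step 3: 19 * 11 = 209 = 8 * 26 + 1, so a^-1 = 11.
Step 4: D(y) = 11(y - 17) mod 26.
Step 5: Apply to 'C' (y = 2): D(2) = 11 * (2 - 17) mod 26 = 11 * -15 mod 26 = 17 -> 'R'.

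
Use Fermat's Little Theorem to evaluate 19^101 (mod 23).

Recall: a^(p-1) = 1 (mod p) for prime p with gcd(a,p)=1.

Step 1: Since 23 is prime, by Fermat's Little Theorem: 19^22 = 1 (mod 23).
Step 2: Reduce exponent: 101 mod 22 = 13.
Step 3: So 19^101 = 19^13 (mod 23).
Step 4: 19^13 mod 23 = 7.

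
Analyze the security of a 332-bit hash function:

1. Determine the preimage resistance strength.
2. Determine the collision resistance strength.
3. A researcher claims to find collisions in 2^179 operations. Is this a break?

Step 1: Preimage resistance requires brute-force of 2^332 operations.
Step 2: Collision resistance (birthday bound) = 2^(332/2) = 2^166.
Step 3: The claimed attack costs 2^179 operations.
Step 4: Since 2^179 >= 2^166, the claimed attack is no faster than the generic birthday attack, so this does not break collision resistance.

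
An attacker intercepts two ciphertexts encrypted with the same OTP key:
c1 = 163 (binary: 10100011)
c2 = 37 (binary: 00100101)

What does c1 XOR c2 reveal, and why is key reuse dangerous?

Step 1: c1 XOR c2 = (m1 XOR k) XOR (m2 XOR k).
Step 2: By XOR associativity/commutativity: = m1 XOR m2 XOR k XOR k = m1 XOR m2.
Step 3: 10100011 XOR 00100101 = 10000110 = 134.
Step 4: The key cancels out! An attacker learns m1 XOR m2 = 134, revealing the relationship between plaintexts.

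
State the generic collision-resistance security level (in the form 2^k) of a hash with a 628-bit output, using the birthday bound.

Step 1: The birthday paradox gives collision probability ~50% after sqrt(2^n) = 2^(n/2) hashes.
Step 2: For 628-bit output: 2^(628/2) = 2^314.
Step 3: Approximately 2^314 hash computations needed.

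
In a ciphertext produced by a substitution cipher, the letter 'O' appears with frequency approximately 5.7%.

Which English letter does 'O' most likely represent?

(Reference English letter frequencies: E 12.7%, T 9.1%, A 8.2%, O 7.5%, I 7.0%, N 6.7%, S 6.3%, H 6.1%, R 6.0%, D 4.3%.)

Step 1: The observed frequency is 5.7%.
Step 2: Compare with English frequencies:
  E: 12.7% (difference: 7.0%)
  T: 9.1% (difference: 3.4%)
  A: 8.2% (difference: 2.5%)
  O: 7.5% (difference: 1.8%)
  I: 7.0% (difference: 1.3%)
  N: 6.7% (difference: 1.0%)
  S: 6.3% (difference: 0.6%)
  H: 6.1% (difference: 0.4%)
  R: 6.0% (difference: 0.3%) <-- closest
  D: 4.3% (difference: 1.4%)
Step 3: 'O' most likely represents 'R' (frequency 6.0%).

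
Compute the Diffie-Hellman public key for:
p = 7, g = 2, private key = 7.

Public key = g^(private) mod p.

Step 1: A = g^a mod p = 2^7 mod 7.
  2^1 mod 7 = 2
  2^2 mod 7 = (2 * 2) mod 7 = 4
  2^3 mod 7 = (4 * 2) mod 7 = 1
  2^4 mod 7 = (1 * 2) mod 7 = 2
  2^5 mod 7 = (2 * 2) mod 7 = 4
  2^6 mod 7 = (4 * 2) mod 7 = 1
  2^7 mod 7 = (1 * 2) mod 7 = 2
Result: A = 2.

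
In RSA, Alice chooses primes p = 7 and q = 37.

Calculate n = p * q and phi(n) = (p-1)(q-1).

Step 1: n = p * q = 7 * 37 = 259.
Step 2: phi(n) = (p-1)(q-1) = 6 * 36 = 216.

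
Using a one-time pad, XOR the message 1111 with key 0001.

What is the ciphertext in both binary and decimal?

Step 1: Write out the XOR operation bit by bit:
  Message: 1111
  Key:     0001
  XOR:     1110
Step 2: Convert to decimal: 1110 = 14.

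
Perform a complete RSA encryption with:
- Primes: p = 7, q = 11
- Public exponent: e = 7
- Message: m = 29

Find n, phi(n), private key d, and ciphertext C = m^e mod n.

Step 1: n = 7 * 11 = 77.
Step 2: phi(n) = (7-1)(11-1) = 6 * 10 = 60.
Step 3: Find d = 7^(-1) mod 60 = 43.
  Verify: 7 * 43 = 301 = 1 (mod 60).
Step 4: C = 29^7 mod 77 = 50.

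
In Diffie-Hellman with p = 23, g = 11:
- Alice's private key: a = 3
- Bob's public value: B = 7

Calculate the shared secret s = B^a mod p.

Step 1: s = B^a mod p = 7^3 mod 23.
  7^1 mod 23 = 7
  7^2 mod 23 = (7 * 7) mod 23 = 3
  7^3 mod 23 = (3 * 7) mod 23 = 21
Result: shared secret = 21.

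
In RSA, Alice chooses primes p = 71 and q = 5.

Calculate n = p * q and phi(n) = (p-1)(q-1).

Step 1: n = p * q = 71 * 5 = 355.
Step 2: phi(n) = (p-1)(q-1) = 70 * 4 = 280.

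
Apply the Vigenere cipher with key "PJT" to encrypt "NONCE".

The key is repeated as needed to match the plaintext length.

Step 1: Repeat key to match plaintext length:
  Plaintext: NONCE
  Key:       PJTPJ
Step 2: Encrypt each letter:
  N(13) + P(15) = (13+15) mod 26 = 2 = C
  O(14) + J(9) = (14+9) mod 26 = 23 = X
  N(13) + T(19) = (13+19) mod 26 = 6 = G
  C(2) + P(15) = (2+15) mod 26 = 17 = R
  E(4) + J(9) = (4+9) mod 26 = 13 = N
Ciphertext: CXGRN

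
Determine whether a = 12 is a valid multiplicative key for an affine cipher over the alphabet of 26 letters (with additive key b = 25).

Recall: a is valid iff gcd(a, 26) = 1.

Step 1: Compute gcd(12, 26).
Step 2: gcd(12, 26) = 2.
Since gcd = 2 != 1, 12 shares a common factor with 26, so it cannot be used.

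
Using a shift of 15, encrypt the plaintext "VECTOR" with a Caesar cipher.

Step 1: For each letter, shift forward by 15 positions (mod 26).
  V (position 21) -> position (21+15) mod 26 = 10 -> K
  E (position 4) -> position (4+15) mod 26 = 19 -> T
  C (position 2) -> position (2+15) mod 26 = 17 -> R
  T (position 19) -> position (19+15) mod 26 = 8 -> I
  O (position 14) -> position (14+15) mod 26 = 3 -> D
  R (position 17) -> position (17+15) mod 26 = 6 -> G
Result: KTRIDG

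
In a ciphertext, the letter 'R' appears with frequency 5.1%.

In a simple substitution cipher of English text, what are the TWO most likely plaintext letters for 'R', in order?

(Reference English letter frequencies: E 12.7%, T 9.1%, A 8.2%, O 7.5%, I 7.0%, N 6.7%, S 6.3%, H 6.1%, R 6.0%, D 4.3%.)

Step 1: Observed frequency of 'R' is 5.1%.
Step 2: Compute distances to each reference frequency and sort:
  D (4.3%): difference = 0.8% <-- BEST
  R (6.0%): difference = 0.9% <-- RUNNER-UP
  H (6.1%): difference = 1.0%
  S (6.3%): difference = 1.2%
  N (6.7%): difference = 1.6%
Step 3: Most likely is 'D' (4.3%, diff 0.8%); second most likely is 'R' (6.0%, diff 0.9%).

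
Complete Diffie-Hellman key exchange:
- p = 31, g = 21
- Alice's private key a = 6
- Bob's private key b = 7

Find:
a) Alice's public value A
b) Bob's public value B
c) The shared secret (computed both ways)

Step 1: A = g^a mod p = 21^6 mod 31 = 2.
Step 2: B = g^b mod p = 21^7 mod 31 = 11.
Step 3: Alice computes s = B^a mod p = 11^6 mod 31 = 4.
Step 4: Bob computes s = A^b mod p = 2^7 mod 31 = 4.
Both sides agree: shared secret = 4.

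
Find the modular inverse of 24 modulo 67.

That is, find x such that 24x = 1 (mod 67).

Step 1: We need x such that 24 * x = 1 (mod 67).
Step 2: Using the extended Euclidean algorithm or trial:
  24 * 14 = 336 = 5 * 67 + 1.
Step 3: Since 336 mod 67 = 1, the inverse is x = 14.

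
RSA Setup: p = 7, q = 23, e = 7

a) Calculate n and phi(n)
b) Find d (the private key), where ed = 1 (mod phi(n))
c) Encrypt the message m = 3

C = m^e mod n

Step 1: n = 7 * 23 = 161.
Step 2: phi(n) = (7-1)(23-1) = 6 * 22 = 132.
Step 3: Find d = 7^(-1) mod 132 = 19.
  Verify: 7 * 19 = 133 = 1 (mod 132).
Step 4: C = 3^7 mod 161 = 94.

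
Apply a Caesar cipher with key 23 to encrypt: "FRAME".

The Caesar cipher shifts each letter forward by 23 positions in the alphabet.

Step 1: For each letter, shift forward by 23 positions (mod 26).
  F (position 5) -> position (5+23) mod 26 = 2 -> C
  R (position 17) -> position (17+23) mod 26 = 14 -> O
  A (position 0) -> position (0+23) mod 26 = 23 -> X
  M (position 12) -> position (12+23) mod 26 = 9 -> J
  E (position 4) -> position (4+23) mod 26 = 1 -> B
Result: COXJB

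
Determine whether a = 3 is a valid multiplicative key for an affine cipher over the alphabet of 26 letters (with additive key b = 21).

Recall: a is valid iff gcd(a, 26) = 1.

Step 1: Compute gcd(3, 26).
Step 2: gcd(3, 26) = 1.
Since gcd = 1, 3 is coprime with 26, so it is a valid key.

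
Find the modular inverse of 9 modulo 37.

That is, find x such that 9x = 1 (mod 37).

Step 1: We need x such that 9 * x = 1 (mod 37).
Step 2: Using the extended Euclidean algorithm or trial:
  9 * 33 = 297 = 8 * 37 + 1.
Step 3: Since 297 mod 37 = 1, the inverse is x = 33.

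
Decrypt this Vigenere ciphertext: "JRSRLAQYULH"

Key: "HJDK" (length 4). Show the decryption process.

Step 1: Key 'HJDK' has length 4. Extended key: HJDKHJDKHJD
Step 2: Decrypt each position:
  J(9) - H(7) = 2 = C
  R(17) - J(9) = 8 = I
  S(18) - D(3) = 15 = P
  R(17) - K(10) = 7 = H
  L(11) - H(7) = 4 = E
  A(0) - J(9) = 17 = R
  Q(16) - D(3) = 13 = N
  Y(24) - K(10) = 14 = O
  U(20) - H(7) = 13 = N
  L(11) - J(9) = 2 = C
  H(7) - D(3) = 4 = E
Plaintext: CIPHERNONCE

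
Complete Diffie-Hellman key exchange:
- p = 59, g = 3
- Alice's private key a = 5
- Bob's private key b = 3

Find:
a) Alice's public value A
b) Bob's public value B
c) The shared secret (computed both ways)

Step 1: A = g^a mod p = 3^5 mod 59 = 7.
Step 2: B = g^b mod p = 3^3 mod 59 = 27.
Step 3: Alice computes s = B^a mod p = 27^5 mod 59 = 48.
Step 4: Bob computes s = A^b mod p = 7^3 mod 59 = 48.
Both sides agree: shared secret = 48.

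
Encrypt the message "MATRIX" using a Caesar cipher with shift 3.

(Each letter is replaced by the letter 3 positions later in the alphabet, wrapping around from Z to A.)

Step 1: For each letter, shift forward by 3 positions (mod 26).
  M (position 12) -> position (12+3) mod 26 = 15 -> P
  A (position 0) -> position (0+3) mod 26 = 3 -> D
  T (position 19) -> position (19+3) mod 26 = 22 -> W
  R (position 17) -> position (17+3) mod 26 = 20 -> U
  I (position 8) -> position (8+3) mod 26 = 11 -> L
  X (position 23) -> position (23+3) mod 26 = 0 -> A
Result: PDWULA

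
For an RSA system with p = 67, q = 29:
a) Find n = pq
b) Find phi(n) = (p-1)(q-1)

Step 1: n = p * q = 67 * 29 = 1943.
Step 2: phi(n) = (p-1)(q-1) = 66 * 28 = 1848.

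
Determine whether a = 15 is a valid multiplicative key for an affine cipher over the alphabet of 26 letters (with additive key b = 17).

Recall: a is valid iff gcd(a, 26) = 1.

Step 1: Compute gcd(15, 26).
Step 2: gcd(15, 26) = 1.
Since gcd = 1, 15 is coprime with 26, so it is a valid key.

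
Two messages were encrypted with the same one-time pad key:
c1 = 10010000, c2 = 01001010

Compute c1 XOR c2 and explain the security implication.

Step 1: c1 XOR c2 = (m1 XOR k) XOR (m2 XOR k).
Step 2: By XOR associativity/commutativity: = m1 XOR m2 XOR k XOR k = m1 XOR m2.
Step 3: 10010000 XOR 01001010 = 11011010 = 218.
Step 4: The key cancels out! An attacker learns m1 XOR m2 = 218, revealing the relationship between plaintexts.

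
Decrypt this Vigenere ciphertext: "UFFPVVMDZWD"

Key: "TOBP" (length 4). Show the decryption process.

Step 1: Key 'TOBP' has length 4. Extended key: TOBPTOBPTOB
Step 2: Decrypt each position:
  U(20) - T(19) = 1 = B
  F(5) - O(14) = 17 = R
  F(5) - B(1) = 4 = E
  P(15) - P(15) = 0 = A
  V(21) - T(19) = 2 = C
  V(21) - O(14) = 7 = H
  M(12) - B(1) = 11 = L
  D(3) - P(15) = 14 = O
  Z(25) - T(19) = 6 = G
  W(22) - O(14) = 8 = I
  D(3) - B(1) = 2 = C
Plaintext: BREACHLOGIC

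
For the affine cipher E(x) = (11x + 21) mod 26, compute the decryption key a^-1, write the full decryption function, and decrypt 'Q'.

Step 1: Find a^-1, the modular inverse of 11 mod 26.
Step 2: We need 11 * a^-1 = 1 (mod 26).
Step 3: 11 * 19 = 209 = 8 * 26 + 1, so a^-1 = 19.
Step 4: D(y) = 19(y - 21) mod 26.
Step 5: Apply to 'Q' (y = 16): D(16) = 19 * (16 - 21) mod 26 = 19 * -5 mod 26 = 9 -> 'J'.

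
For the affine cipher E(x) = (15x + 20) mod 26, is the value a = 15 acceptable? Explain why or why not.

Step 1: Compute gcd(15, 26).
Step 2: gcd(15, 26) = 1.
Since gcd = 1, 15 is coprime with 26, so it is a valid key.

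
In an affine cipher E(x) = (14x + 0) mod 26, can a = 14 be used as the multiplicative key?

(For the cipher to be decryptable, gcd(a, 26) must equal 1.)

Step 1: Compute gcd(14, 26).
Step 2: gcd(14, 26) = 2.
Since gcd = 2 != 1, 14 shares a common factor with 26, so it cannot be used.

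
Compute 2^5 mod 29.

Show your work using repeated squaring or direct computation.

Step 1: Compute 2^5 mod 29 step by step, reducing modulo 29 at each step.
  2^1 mod 29 = 2
  2^2 mod 29 = (2 * 2) mod 29 = 4
  2^3 mod 29 = (4 * 2) mod 29 = 8
  2^4 mod 29 = (8 * 2) mod 29 = 16
  2^5 mod 29 = (16 * 2) mod 29 = 3
Step 2: Result = 3.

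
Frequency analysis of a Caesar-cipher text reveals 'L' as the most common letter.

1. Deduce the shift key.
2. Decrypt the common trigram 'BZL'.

Step 1: In English, 'E' is the most frequent letter (12.7%).
Step 2: The most frequent ciphertext letter is 'L' (position 11).
Step 3: Shift = (11 - 4) mod 26 = 7.
Step 4: Decrypt 'BZL' by shifting back 7:
  B -> U
  Z -> S
  L -> E
Step 5: 'BZL' decrypts to 'USE'.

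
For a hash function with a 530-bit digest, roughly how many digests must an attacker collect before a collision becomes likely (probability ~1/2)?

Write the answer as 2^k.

Step 1: The birthday paradox gives collision probability ~50% after sqrt(2^n) = 2^(n/2) hashes.
Step 2: For 530-bit output: 2^(530/2) = 2^265.
Step 3: Approximately 2^265 hash computations needed.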